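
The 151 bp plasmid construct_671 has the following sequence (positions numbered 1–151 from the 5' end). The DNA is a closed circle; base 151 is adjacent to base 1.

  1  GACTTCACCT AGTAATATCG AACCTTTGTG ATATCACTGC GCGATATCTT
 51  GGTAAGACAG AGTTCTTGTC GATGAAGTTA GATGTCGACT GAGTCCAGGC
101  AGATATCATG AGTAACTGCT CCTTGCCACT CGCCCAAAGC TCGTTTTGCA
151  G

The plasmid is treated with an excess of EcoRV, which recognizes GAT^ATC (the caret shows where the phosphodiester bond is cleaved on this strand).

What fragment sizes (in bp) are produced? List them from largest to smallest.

EcoRV sites (GATATC) start at positions 30, 43, 102.
EcoRV cuts after base 3 of each site, so after positions 32, 45, 104.
Circular molecule, 3 cuts → 3 fragments:
  33–45 → 13 bp
  46–104 → 59 bp
  105–151 then 1–32 → 47 + 32 = 79 bp
Sorted largest to smallest: 79, 59, 13 bp.

79, 59, 13 bp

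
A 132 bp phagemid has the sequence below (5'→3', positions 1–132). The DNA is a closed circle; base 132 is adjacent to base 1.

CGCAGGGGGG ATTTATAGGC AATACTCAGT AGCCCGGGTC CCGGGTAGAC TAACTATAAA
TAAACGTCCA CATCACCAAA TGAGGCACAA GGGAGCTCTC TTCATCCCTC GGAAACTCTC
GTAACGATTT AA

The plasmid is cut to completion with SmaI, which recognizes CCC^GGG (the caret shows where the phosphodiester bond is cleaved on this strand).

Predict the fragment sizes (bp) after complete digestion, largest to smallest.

125, 7 bp

SmaI sites (CCCGGG) start at positions 33, 40.
SmaI cuts after base 3 of each site, so after positions 35, 42.
Circular molecule, 2 cuts → 2 fragments:
  36–42 → 7 bp
  43–132 then 1–35 → 90 + 35 = 125 bp
Sorted largest to smallest: 125, 7 bp.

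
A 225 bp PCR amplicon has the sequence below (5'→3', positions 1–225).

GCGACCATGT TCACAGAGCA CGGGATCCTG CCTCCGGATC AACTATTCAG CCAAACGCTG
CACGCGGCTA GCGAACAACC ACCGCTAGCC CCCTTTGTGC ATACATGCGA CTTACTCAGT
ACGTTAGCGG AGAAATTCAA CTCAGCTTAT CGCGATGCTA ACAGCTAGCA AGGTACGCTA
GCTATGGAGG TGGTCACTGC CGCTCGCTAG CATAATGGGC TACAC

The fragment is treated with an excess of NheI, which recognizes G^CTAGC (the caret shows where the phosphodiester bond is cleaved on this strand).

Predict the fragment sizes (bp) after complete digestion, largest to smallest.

NheI sites (GCTAGC) start at positions 67, 84, 164, 177, 206.
NheI cuts after the first base of each site, so after positions 67, 84, 164, 177, 206.
Linear molecule, 5 cuts → 6 fragments:
  1–67 → 67 bp
  68–84 → 17 bp
  85–164 → 80 bp
  165–177 → 13 bp
  178–206 → 29 bp
  207–225 → 19 bp
Sorted largest to smallest: 80, 67, 29, 19, 17, 13 bp.

80, 67, 29, 19, 17, 13 bp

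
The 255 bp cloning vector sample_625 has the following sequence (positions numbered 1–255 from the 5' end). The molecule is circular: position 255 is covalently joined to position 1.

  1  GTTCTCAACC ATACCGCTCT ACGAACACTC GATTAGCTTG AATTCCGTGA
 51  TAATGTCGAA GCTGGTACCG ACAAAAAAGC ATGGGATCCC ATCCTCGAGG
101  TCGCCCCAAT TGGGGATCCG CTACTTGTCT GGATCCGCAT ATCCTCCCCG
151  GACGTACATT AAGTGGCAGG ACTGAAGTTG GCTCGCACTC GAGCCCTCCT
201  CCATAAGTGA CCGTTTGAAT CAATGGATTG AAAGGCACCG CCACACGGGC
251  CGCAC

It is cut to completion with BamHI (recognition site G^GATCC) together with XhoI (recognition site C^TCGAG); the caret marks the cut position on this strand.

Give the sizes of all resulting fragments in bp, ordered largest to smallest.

BamHI sites (GGATCC) start at positions 84, 114, 131.
BamHI cuts after the first base of each site, so after positions 84, 114, 131.
XhoI sites (CTCGAG) start at positions 94, 188.
XhoI cuts after the first base of each site, so after positions 94, 188.
Combined cut positions: 84, 94, 114, 131, 188.
Circular molecule, 5 cuts → 5 fragments:
  85–94 → 10 bp
  95–114 → 20 bp
  115–131 → 17 bp
  132–188 → 57 bp
  189–255 then 1–84 → 67 + 84 = 151 bp
Sorted largest to smallest: 151, 57, 20, 17, 10 bp.

151, 57, 20, 17, 10 bp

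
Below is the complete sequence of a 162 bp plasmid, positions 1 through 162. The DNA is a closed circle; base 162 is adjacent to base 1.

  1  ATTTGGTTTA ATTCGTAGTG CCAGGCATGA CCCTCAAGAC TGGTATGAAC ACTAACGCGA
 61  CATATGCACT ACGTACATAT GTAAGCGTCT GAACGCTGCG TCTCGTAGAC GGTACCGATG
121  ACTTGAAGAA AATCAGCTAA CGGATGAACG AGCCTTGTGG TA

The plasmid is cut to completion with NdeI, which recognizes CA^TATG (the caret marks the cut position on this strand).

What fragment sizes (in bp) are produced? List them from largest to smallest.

NdeI sites (CATATG) start at positions 61, 76.
NdeI cuts after base 2 of each site, so after positions 62, 77.
Circular molecule, 2 cuts → 2 fragments:
  63–77 → 15 bp
  78–162 then 1–62 → 85 + 62 = 147 bp
Sorted largest to smallest: 147, 15 bp.

147, 15 bp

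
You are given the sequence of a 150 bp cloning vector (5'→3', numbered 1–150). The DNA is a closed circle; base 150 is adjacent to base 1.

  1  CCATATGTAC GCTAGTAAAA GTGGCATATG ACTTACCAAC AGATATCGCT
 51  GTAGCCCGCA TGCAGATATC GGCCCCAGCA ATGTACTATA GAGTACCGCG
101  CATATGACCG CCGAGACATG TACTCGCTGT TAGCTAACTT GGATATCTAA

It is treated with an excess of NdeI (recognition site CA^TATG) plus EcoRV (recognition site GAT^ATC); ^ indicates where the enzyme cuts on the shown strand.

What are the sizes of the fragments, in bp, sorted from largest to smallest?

NdeI sites (CATATG) start at positions 2, 25, 101.
NdeI cuts after base 2 of each site, so after positions 3, 26, 102.
EcoRV sites (GATATC) start at positions 42, 65, 142.
EcoRV cuts after base 3 of each site, so after positions 44, 67, 144.
Combined cut positions: 3, 26, 44, 67, 102, 144.
Circular molecule, 6 cuts → 6 fragments:
  4–26 → 23 bp
  27–44 → 18 bp
  45–67 → 23 bp
  68–102 → 35 bp
  103–144 → 42 bp
  145–150 then 1–3 → 6 + 3 = 9 bp
Sorted largest to smallest: 42, 35, 23, 23, 18, 9 bp.

42, 35, 23, 23, 18, 9 bp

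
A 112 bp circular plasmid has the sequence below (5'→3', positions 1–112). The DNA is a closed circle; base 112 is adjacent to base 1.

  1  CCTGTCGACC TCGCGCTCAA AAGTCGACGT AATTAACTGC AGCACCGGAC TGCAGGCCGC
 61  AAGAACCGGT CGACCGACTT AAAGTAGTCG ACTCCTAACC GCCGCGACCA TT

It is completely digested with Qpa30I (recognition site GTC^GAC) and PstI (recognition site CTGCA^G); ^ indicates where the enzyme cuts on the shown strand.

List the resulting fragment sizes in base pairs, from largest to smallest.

29, 19, 18, 17, 16, 13 bp

Qpa30I sites (GTCGAC) start at positions 4, 23, 69, 87.
Qpa30I cuts after base 3 of each site, so after positions 6, 25, 71, 89.
PstI sites (CTGCAG) start at positions 37, 50.
PstI cuts after base 5 of each site (before the last base), so after positions 41, 54.
Combined cut positions: 6, 25, 41, 54, 71, 89.
Circular molecule, 6 cuts → 6 fragments:
  7–25 → 19 bp
  26–41 → 16 bp
  42–54 → 13 bp
  55–71 → 17 bp
  72–89 → 18 bp
  90–112 then 1–6 → 23 + 6 = 29 bp
Sorted largest to smallest: 29, 19, 18, 17, 16, 13 bp.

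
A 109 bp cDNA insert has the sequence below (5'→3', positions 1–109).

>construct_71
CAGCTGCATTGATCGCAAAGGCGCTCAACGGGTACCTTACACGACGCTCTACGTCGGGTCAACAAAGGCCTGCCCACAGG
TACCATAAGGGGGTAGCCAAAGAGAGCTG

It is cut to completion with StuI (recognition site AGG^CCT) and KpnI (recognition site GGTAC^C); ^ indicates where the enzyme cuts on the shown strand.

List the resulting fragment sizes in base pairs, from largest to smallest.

35, 33, 26, 15 bp

The StuI site (AGGCCT) starts at position 66.
StuI cuts after base 3 of each site, so after position 68.
KpnI sites (GGTACC) start at positions 31, 79.
KpnI cuts after base 5 of each site (before the last base), so after positions 35, 83.
Combined cut positions: 35, 68, 83.
Linear molecule, 3 cuts → 4 fragments:
  1–35 → 35 bp
  36–68 → 33 bp
  69–83 → 15 bp
  84–109 → 26 bp
Sorted largest to smallest: 35, 33, 26, 15 bp.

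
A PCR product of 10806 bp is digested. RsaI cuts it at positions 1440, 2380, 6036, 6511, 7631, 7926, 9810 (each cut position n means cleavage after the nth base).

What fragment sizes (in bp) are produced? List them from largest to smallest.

3656, 1884, 1440, 1120, 996, 940, 475, 295 bp

Linear molecule, 7 cuts → 8 fragments:
  1440 − 0 = 1440 bp
  2380 − 1440 = 940 bp
  6036 − 2380 = 3656 bp
  6511 − 6036 = 475 bp
  7631 − 6511 = 1120 bp
  7926 − 7631 = 295 bp
  9810 − 7926 = 1884 bp
  10806 − 9810 = 996 bp
Sorted largest to smallest: 3656, 1884, 1440, 1120, 996, 940, 475, 295 bp.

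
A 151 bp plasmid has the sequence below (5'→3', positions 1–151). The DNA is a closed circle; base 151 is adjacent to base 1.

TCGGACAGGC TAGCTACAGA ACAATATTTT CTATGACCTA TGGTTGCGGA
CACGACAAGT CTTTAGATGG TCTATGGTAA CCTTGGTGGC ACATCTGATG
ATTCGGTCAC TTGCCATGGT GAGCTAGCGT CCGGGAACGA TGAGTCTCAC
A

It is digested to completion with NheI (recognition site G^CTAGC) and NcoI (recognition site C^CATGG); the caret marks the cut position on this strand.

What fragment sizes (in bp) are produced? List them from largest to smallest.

NheI sites (GCTAGC) start at positions 9, 123.
NheI cuts after the first base of each site, so after positions 9, 123.
The NcoI site (CCATGG) starts at position 114.
NcoI cuts after the first base of each site, so after position 114.
Combined cut positions: 9, 114, 123.
Circular molecule, 3 cuts → 3 fragments:
  10–114 → 105 bp
  115–123 → 9 bp
  124–151 then 1–9 → 28 + 9 = 37 bp
Sorted largest to smallest: 105, 37, 9 bp.

105, 37, 9 bp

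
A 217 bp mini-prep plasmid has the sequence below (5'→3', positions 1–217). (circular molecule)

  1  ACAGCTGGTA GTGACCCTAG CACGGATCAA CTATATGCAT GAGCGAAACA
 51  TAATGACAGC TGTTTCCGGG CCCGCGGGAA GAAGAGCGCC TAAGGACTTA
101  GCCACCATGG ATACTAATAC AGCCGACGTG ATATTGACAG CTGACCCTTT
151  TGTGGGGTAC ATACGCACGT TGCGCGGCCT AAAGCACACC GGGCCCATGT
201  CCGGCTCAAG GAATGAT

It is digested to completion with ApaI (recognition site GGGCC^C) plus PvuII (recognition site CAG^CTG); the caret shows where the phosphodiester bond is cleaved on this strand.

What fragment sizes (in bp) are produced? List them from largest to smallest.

ApaI sites (GGGCCC) start at positions 68, 191.
ApaI cuts after base 5 of each site (before the last base), so after positions 72, 195.
PvuII sites (CAGCTG) start at positions 2, 57, 138.
PvuII cuts after base 3 of each site, so after positions 4, 59, 140.
Combined cut positions: 4, 59, 72, 140, 195.
Circular molecule, 5 cuts → 5 fragments:
  5–59 → 55 bp
  60–72 → 13 bp
  73–140 → 68 bp
  141–195 → 55 bp
  196–217 then 1–4 → 22 + 4 = 26 bp
Sorted largest to smallest: 68, 55, 55, 26, 13 bp.

68, 55, 55, 26, 13 bp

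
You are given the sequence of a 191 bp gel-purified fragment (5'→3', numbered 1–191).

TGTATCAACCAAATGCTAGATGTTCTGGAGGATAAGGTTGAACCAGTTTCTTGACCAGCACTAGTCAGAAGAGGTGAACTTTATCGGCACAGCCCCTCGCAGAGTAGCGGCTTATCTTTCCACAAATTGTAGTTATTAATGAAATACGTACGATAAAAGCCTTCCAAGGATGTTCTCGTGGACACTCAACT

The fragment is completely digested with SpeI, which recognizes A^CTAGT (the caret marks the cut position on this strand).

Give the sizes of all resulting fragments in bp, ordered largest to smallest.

131, 60 bp

The SpeI site (ACTAGT) starts at position 60.
SpeI cuts after the first base of each site, so after position 60.
Linear molecule, 1 cut → 2 fragments:
  1–60 → 60 bp
  61–191 → 131 bp
Sorted largest to smallest: 131, 60 bp.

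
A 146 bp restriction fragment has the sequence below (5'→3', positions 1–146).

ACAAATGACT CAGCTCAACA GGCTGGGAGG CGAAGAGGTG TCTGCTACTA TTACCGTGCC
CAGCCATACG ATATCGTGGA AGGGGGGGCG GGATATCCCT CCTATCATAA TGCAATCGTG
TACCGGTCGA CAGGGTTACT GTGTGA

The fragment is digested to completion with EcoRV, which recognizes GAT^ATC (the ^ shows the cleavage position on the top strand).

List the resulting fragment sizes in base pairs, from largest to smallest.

EcoRV sites (GATATC) start at positions 70, 92.
EcoRV cuts after base 3 of each site, so after positions 72, 94.
Linear molecule, 2 cuts → 3 fragments:
  1–72 → 72 bp
  73–94 → 22 bp
  95–146 → 52 bp
Sorted largest to smallest: 72, 52, 22 bp.

72, 52, 22 bp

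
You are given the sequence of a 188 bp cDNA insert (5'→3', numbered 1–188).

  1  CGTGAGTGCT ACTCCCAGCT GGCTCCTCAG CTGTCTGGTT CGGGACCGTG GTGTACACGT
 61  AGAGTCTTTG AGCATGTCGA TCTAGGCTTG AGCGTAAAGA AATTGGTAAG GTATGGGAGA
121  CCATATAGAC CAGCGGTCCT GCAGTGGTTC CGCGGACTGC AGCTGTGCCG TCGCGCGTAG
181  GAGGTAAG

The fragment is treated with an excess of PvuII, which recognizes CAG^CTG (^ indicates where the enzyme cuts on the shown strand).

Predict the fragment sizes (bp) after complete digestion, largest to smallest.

132, 26, 18, 12 bp

PvuII sites (CAGCTG) start at positions 16, 28, 160.
PvuII cuts after base 3 of each site, so after positions 18, 30, 162.
Linear molecule, 3 cuts → 4 fragments:
  1–18 → 18 bp
  19–30 → 12 bp
  31–162 → 132 bp
  163–188 → 26 bp
Sorted largest to smallest: 132, 26, 18, 12 bp.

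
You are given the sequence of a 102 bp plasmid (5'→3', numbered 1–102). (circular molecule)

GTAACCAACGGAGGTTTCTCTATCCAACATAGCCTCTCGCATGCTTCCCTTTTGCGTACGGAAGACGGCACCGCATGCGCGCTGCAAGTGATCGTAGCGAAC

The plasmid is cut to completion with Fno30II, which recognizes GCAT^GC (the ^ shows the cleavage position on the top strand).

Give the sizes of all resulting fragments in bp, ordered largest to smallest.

68, 34 bp

Fno30II sites (GCATGC) start at positions 39, 73.
Fno30II cuts after base 4 of each site, so after positions 42, 76.
Circular molecule, 2 cuts → 2 fragments:
  43–76 → 34 bp
  77–102 then 1–42 → 26 + 42 = 68 bp
Sorted largest to smallest: 68, 34 bp.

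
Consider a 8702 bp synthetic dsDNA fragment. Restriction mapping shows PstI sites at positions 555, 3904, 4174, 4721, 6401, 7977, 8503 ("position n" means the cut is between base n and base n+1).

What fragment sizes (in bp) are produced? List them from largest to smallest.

Linear molecule, 7 cuts → 8 fragments:
  555 − 0 = 555 bp
  3904 − 555 = 3349 bp
  4174 − 3904 = 270 bp
  4721 − 4174 = 547 bp
  6401 − 4721 = 1680 bp
  7977 − 6401 = 1576 bp
  8503 − 7977 = 526 bp
  8702 − 8503 = 199 bp
Sorted largest to smallest: 3349, 1680, 1576, 555, 547, 526, 270, 199 bp.

3349, 1680, 1576, 555, 547, 526, 270, 199 bp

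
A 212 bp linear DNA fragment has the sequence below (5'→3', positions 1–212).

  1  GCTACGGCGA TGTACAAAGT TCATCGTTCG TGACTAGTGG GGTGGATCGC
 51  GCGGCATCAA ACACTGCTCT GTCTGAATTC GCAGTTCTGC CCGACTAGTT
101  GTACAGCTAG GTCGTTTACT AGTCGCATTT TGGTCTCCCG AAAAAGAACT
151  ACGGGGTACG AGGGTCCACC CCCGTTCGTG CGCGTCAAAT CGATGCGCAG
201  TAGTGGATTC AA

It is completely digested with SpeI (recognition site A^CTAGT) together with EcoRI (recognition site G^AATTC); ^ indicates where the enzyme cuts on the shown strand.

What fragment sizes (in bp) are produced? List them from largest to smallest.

SpeI sites (ACTAGT) start at positions 33, 94, 118.
SpeI cuts after the first base of each site, so after positions 33, 94, 118.
The EcoRI site (GAATTC) starts at position 75.
EcoRI cuts after the first base of each site, so after position 75.
Combined cut positions: 33, 75, 94, 118.
Linear molecule, 4 cuts → 5 fragments:
  1–33 → 33 bp
  34–75 → 42 bp
  76–94 → 19 bp
  95–118 → 24 bp
  119–212 → 94 bp
Sorted largest to smallest: 94, 42, 33, 24, 19 bp.

94, 42, 33, 24, 19 bp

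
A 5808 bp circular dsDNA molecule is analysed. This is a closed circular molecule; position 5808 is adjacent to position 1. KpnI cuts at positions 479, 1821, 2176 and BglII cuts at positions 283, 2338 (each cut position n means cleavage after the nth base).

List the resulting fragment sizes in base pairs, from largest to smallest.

Combined cut positions (sorted): 283, 479, 1821, 2176, 2338.
Circular molecule, 5 cuts → 5 fragments:
  479 − 283 = 196 bp
  1821 − 479 = 1342 bp
  2176 − 1821 = 355 bp
  2338 − 2176 = 162 bp
  wrap: 5808 − 2338 + 283 = 3753 bp
Sorted largest to smallest: 3753, 1342, 355, 196, 162 bp.

3753, 1342, 355, 196, 162 bp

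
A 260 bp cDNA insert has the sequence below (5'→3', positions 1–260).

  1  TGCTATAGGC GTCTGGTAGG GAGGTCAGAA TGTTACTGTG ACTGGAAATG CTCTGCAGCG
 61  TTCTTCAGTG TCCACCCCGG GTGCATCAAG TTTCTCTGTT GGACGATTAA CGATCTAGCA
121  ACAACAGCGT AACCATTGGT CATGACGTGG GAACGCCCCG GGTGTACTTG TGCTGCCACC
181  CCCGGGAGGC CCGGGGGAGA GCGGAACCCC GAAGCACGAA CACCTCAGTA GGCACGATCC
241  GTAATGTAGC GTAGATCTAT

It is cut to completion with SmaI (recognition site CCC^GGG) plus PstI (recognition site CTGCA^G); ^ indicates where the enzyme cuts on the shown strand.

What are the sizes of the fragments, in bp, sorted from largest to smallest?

81, 68, 57, 24, 21, 9 bp

SmaI sites (CCCGGG) start at positions 76, 157, 181, 190.
SmaI cuts after base 3 of each site, so after positions 78, 159, 183, 192.
The PstI site (CTGCAG) starts at position 53.
PstI cuts after base 5 of each site (before the last base), so after position 57.
Combined cut positions: 57, 78, 159, 183, 192.
Linear molecule, 5 cuts → 6 fragments:
  1–57 → 57 bp
  58–78 → 21 bp
  79–159 → 81 bp
  160–183 → 24 bp
  184–192 → 9 bp
  193–260 → 68 bp
Sorted largest to smallest: 81, 68, 57, 24, 21, 9 bp.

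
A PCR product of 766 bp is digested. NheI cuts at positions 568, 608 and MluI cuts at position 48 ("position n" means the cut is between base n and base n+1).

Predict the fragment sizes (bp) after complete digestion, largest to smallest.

Combined cut positions (sorted): 48, 568, 608.
Linear molecule, 3 cuts → 4 fragments:
  48 − 0 = 48 bp
  568 − 48 = 520 bp
  608 − 568 = 40 bp
  766 − 608 = 158 bp
Sorted largest to smallest: 520, 158, 48, 40 bp.

520, 158, 48, 40 bp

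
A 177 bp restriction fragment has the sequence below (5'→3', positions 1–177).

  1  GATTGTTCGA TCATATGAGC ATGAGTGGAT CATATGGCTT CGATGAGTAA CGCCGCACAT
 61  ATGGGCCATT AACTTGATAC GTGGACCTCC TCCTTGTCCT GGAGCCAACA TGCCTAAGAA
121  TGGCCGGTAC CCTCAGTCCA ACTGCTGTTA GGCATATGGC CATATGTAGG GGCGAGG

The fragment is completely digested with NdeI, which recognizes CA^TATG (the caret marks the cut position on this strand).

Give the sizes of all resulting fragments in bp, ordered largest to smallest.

NdeI sites (CATATG) start at positions 12, 31, 58, 153, 161.
NdeI cuts after base 2 of each site, so after positions 13, 32, 59, 154, 162.
Linear molecule, 5 cuts → 6 fragments:
  1–13 → 13 bp
  14–32 → 19 bp
  33–59 → 27 bp
  60–154 → 95 bp
  155–162 → 8 bp
  163–177 → 15 bp
Sorted largest to smallest: 95, 27, 19, 15, 13, 8 bp.

95, 27, 19, 15, 13, 8 bp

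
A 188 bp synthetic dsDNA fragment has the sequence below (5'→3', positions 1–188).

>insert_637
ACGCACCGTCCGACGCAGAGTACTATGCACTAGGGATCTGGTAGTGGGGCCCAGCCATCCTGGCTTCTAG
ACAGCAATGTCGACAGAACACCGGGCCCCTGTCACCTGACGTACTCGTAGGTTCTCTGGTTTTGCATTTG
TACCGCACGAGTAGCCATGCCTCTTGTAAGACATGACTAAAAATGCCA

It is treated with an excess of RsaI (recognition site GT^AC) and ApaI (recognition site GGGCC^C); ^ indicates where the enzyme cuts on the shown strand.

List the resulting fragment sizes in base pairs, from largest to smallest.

47, 46, 30, 29, 21, 15 bp

RsaI sites (GTAC) start at positions 20, 111, 140.
RsaI cuts after base 2 of each site, so after positions 21, 112, 141.
ApaI sites (GGGCCC) start at positions 47, 93.
ApaI cuts after base 5 of each site (before the last base), so after positions 51, 97.
Combined cut positions: 21, 51, 97, 112, 141.
Linear molecule, 5 cuts → 6 fragments:
  1–21 → 21 bp
  22–51 → 30 bp
  52–97 → 46 bp
  98–112 → 15 bp
  113–141 → 29 bp
  142–188 → 47 bp
Sorted largest to smallest: 47, 46, 30, 29, 21, 15 bp.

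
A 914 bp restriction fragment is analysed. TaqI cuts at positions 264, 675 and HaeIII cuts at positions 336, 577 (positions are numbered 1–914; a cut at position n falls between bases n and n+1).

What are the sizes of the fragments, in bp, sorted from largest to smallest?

264, 241, 239, 98, 72 bp

Combined cut positions (sorted): 264, 336, 577, 675.
Linear molecule, 4 cuts → 5 fragments:
  264 − 0 = 264 bp
  336 − 264 = 72 bp
  577 − 336 = 241 bp
  675 − 577 = 98 bp
  914 − 675 = 239 bp
Sorted largest to smallest: 264, 241, 239, 98, 72 bp.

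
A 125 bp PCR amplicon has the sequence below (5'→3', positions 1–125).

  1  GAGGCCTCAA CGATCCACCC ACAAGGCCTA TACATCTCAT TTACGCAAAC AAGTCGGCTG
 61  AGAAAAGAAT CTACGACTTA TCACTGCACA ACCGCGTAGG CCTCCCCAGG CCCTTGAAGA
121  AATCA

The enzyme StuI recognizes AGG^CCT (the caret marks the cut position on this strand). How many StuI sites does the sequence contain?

3

AGGCCT occurs starting at positions 2, 24, 98.
StuI cuts at 3 sites.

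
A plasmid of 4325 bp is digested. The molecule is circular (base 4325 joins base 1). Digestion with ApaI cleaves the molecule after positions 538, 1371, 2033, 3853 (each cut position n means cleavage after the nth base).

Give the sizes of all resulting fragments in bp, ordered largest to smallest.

Circular molecule, 4 cuts → 4 fragments:
  1371 − 538 = 833 bp
  2033 − 1371 = 662 bp
  3853 − 2033 = 1820 bp
  wrap: 4325 − 3853 + 538 = 1010 bp
Sorted largest to smallest: 1820, 1010, 833, 662 bp.

1820, 1010, 833, 662 bp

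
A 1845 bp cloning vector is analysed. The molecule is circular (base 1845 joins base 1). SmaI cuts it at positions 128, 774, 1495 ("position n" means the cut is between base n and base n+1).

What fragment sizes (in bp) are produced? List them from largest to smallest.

Circular molecule, 3 cuts → 3 fragments:
  774 − 128 = 646 bp
  1495 − 774 = 721 bp
  wrap: 1845 − 1495 + 128 = 478 bp
Sorted largest to smallest: 721, 646, 478 bp.

721, 646, 478 bp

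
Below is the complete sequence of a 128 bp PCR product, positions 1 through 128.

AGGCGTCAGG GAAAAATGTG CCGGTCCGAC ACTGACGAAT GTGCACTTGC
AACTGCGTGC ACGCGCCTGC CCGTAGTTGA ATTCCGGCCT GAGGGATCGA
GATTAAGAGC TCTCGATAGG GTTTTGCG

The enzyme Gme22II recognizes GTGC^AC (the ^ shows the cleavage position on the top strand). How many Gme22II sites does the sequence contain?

GTGCAC occurs starting at positions 41, 57.
Gme22II cuts at 2 sites.

2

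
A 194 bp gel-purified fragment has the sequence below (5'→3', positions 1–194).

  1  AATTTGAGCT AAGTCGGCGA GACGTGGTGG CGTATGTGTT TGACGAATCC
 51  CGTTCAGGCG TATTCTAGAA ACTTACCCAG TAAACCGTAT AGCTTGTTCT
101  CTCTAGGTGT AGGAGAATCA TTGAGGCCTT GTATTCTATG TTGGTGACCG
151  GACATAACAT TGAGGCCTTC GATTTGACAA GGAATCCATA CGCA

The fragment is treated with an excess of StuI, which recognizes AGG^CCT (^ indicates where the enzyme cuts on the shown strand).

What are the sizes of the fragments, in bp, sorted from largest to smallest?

StuI sites (AGGCCT) start at positions 124, 163.
StuI cuts after base 3 of each site, so after positions 126, 165.
Linear molecule, 2 cuts → 3 fragments:
  1–126 → 126 bp
  127–165 → 39 bp
  166–194 → 29 bp
Sorted largest to smallest: 126, 39, 29 bp.

126, 39, 29 bp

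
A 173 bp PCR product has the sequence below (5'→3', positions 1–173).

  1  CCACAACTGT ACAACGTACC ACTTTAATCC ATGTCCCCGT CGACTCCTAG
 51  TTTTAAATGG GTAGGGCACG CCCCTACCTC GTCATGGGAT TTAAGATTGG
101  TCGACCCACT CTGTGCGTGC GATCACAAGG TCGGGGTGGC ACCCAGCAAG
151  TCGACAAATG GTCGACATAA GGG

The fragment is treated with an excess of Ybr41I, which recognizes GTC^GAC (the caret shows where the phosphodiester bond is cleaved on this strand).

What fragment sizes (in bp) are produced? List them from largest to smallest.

Ybr41I sites (GTCGAC) start at positions 39, 100, 150, 161.
Ybr41I cuts after base 3 of each site, so after positions 41, 102, 152, 163.
Linear molecule, 4 cuts → 5 fragments:
  1–41 → 41 bp
  42–102 → 61 bp
  103–152 → 50 bp
  153–163 → 11 bp
  164–173 → 10 bp
Sorted largest to smallest: 61, 50, 41, 11, 10 bp.

61, 50, 41, 11, 10 bp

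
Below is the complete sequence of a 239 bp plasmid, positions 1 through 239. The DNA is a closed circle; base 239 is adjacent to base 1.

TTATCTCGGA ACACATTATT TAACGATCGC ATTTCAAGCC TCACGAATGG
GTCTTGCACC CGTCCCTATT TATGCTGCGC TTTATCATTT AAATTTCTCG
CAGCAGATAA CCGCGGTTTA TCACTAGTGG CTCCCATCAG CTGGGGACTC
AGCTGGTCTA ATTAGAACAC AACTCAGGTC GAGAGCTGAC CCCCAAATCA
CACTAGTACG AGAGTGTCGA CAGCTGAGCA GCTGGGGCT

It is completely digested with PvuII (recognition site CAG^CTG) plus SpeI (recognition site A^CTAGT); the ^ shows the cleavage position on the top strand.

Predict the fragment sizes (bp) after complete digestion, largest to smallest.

PvuII sites (CAGCTG) start at positions 138, 150, 221, 229.
PvuII cuts after base 3 of each site, so after positions 140, 152, 223, 231.
SpeI sites (ACTAGT) start at positions 123, 202.
SpeI cuts after the first base of each site, so after positions 123, 202.
Combined cut positions: 123, 140, 152, 202, 223, 231.
Circular molecule, 6 cuts → 6 fragments:
  124–140 → 17 bp
  141–152 → 12 bp
  153–202 → 50 bp
  203–223 → 21 bp
  224–231 → 8 bp
  232–239 then 1–123 → 8 + 123 = 131 bp
Sorted largest to smallest: 131, 50, 21, 17, 12, 8 bp.

131, 50, 21, 17, 12, 8 bp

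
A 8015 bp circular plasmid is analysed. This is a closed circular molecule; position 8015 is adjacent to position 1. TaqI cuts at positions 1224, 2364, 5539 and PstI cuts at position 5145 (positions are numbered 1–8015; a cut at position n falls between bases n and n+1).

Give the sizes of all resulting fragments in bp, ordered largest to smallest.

3700, 2781, 1140, 394 bp

Combined cut positions (sorted): 1224, 2364, 5145, 5539.
Circular molecule, 4 cuts → 4 fragments:
  2364 − 1224 = 1140 bp
  5145 − 2364 = 2781 bp
  5539 − 5145 = 394 bp
  wrap: 8015 − 5539 + 1224 = 3700 bp
Sorted largest to smallest: 3700, 2781, 1140, 394 bp.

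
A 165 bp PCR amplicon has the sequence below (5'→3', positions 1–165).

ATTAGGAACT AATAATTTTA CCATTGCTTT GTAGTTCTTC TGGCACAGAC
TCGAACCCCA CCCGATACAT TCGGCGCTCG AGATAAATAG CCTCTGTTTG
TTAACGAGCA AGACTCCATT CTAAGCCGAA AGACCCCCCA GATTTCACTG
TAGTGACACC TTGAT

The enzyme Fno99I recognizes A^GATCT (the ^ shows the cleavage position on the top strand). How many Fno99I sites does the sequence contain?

No occurrence of AGATCT is present in the sequence.
Fno99I does not cut: 0 sites.

0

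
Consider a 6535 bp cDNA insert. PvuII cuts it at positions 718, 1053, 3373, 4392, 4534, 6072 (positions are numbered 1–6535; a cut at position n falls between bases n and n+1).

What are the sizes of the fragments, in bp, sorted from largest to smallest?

Linear molecule, 6 cuts → 7 fragments:
  718 − 0 = 718 bp
  1053 − 718 = 335 bp
  3373 − 1053 = 2320 bp
  4392 − 3373 = 1019 bp
  4534 − 4392 = 142 bp
  6072 − 4534 = 1538 bp
  6535 − 6072 = 463 bp
Sorted largest to smallest: 2320, 1538, 1019, 718, 463, 335, 142 bp.

2320, 1538, 1019, 718, 463, 335, 142 bp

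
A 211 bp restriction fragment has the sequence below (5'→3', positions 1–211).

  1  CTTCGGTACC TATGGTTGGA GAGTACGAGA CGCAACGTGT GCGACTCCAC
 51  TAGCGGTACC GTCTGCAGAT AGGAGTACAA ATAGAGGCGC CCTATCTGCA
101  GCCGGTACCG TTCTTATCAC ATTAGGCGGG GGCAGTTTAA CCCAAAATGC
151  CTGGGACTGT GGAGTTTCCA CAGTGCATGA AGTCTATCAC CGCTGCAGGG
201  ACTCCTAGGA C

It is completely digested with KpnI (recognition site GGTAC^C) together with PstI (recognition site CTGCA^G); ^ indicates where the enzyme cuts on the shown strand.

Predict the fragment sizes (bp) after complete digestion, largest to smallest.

KpnI sites (GGTACC) start at positions 5, 55, 104.
KpnI cuts after base 5 of each site (before the last base), so after positions 9, 59, 108.
PstI sites (CTGCAG) start at positions 63, 96, 193.
PstI cuts after base 5 of each site (before the last base), so after positions 67, 100, 197.
Combined cut positions: 9, 59, 67, 100, 108, 197.
Linear molecule, 6 cuts → 7 fragments:
  1–9 → 9 bp
  10–59 → 50 bp
  60–67 → 8 bp
  68–100 → 33 bp
  101–108 → 8 bp
  109–197 → 89 bp
  198–211 → 14 bp
Sorted largest to smallest: 89, 50, 33, 14, 9, 8, 8 bp.

89, 50, 33, 14, 9, 8, 8 bp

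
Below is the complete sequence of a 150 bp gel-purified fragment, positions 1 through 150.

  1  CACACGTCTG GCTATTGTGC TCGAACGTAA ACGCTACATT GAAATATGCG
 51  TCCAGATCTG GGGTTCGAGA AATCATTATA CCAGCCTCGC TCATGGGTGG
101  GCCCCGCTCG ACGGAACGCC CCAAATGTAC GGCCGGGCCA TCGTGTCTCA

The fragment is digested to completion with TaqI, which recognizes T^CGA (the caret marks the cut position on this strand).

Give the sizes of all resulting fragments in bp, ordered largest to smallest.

TaqI sites (TCGA) start at positions 21, 65, 108.
TaqI cuts after the first base of each site, so after positions 21, 65, 108.
Linear molecule, 3 cuts → 4 fragments:
  1–21 → 21 bp
  22–65 → 44 bp
  66–108 → 43 bp
  109–150 → 42 bp
Sorted largest to smallest: 44, 43, 42, 21 bp.

44, 43, 42, 21 bp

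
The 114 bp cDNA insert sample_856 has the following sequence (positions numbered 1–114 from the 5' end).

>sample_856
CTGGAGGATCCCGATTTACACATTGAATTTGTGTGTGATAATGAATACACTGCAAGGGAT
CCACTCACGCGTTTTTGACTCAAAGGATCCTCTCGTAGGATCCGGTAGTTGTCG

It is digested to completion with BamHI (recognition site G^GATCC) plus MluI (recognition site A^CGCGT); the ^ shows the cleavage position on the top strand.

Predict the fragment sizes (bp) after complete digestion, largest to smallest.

51, 18, 16, 13, 10, 6 bp

BamHI sites (GGATCC) start at positions 6, 57, 85, 98.
BamHI cuts after the first base of each site, so after positions 6, 57, 85, 98.
The MluI site (ACGCGT) starts at position 67.
MluI cuts after the first base of each site, so after position 67.
Combined cut positions: 6, 57, 67, 85, 98.
Linear molecule, 5 cuts → 6 fragments:
  1–6 → 6 bp
  7–57 → 51 bp
  58–67 → 10 bp
  68–85 → 18 bp
  86–98 → 13 bp
  99–114 → 16 bp
Sorted largest to smallest: 51, 18, 16, 13, 10, 6 bp.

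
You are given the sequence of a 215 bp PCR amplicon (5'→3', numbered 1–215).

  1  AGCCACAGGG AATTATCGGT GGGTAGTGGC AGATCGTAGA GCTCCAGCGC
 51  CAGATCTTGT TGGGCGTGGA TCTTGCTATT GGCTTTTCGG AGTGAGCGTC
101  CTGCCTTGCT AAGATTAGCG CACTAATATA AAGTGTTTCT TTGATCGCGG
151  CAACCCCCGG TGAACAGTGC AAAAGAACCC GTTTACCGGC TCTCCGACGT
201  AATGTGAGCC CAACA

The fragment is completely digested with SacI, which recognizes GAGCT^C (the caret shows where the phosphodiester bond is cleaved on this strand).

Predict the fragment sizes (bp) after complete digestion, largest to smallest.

172, 43 bp

The SacI site (GAGCTC) starts at position 39.
SacI cuts after base 5 of each site (before the last base), so after position 43.
Linear molecule, 1 cut → 2 fragments:
  1–43 → 43 bp
  44–215 → 172 bp
Sorted largest to smallest: 172, 43 bp.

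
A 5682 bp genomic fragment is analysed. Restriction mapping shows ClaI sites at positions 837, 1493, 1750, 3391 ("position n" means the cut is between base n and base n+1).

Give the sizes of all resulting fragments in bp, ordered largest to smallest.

Linear molecule, 4 cuts → 5 fragments:
  837 − 0 = 837 bp
  1493 − 837 = 656 bp
  1750 − 1493 = 257 bp
  3391 − 1750 = 1641 bp
  5682 − 3391 = 2291 bp
Sorted largest to smallest: 2291, 1641, 837, 656, 257 bp.

2291, 1641, 837, 656, 257 bp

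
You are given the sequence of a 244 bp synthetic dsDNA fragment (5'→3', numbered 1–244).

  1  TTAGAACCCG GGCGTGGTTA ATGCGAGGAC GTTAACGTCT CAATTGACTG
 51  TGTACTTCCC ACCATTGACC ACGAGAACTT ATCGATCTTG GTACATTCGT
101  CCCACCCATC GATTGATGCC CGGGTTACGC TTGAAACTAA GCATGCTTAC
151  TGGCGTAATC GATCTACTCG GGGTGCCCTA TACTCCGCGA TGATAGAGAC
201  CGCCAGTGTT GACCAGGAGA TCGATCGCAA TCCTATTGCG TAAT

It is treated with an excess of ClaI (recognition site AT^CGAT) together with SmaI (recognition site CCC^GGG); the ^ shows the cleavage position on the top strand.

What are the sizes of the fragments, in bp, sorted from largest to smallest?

73, 62, 38, 27, 23, 12, 9 bp

ClaI sites (ATCGAT) start at positions 81, 108, 158, 220.
ClaI cuts after base 2 of each site, so after positions 82, 109, 159, 221.
SmaI sites (CCCGGG) start at positions 7, 119.
SmaI cuts after base 3 of each site, so after positions 9, 121.
Combined cut positions: 9, 82, 109, 121, 159, 221.
Linear molecule, 6 cuts → 7 fragments:
  1–9 → 9 bp
  10–82 → 73 bp
  83–109 → 27 bp
  110–121 → 12 bp
  122–159 → 38 bp
  160–221 → 62 bp
  222–244 → 23 bp
Sorted largest to smallest: 73, 62, 38, 27, 23, 12, 9 bp.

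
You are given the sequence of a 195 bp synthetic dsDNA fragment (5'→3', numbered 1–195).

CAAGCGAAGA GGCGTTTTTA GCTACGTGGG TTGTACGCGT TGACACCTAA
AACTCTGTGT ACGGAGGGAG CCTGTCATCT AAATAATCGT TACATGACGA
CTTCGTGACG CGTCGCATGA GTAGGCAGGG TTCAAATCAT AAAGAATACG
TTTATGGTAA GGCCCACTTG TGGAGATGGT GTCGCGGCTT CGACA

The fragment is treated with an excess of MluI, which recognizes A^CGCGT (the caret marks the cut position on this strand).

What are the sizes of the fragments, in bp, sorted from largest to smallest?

87, 73, 35 bp

MluI sites (ACGCGT) start at positions 35, 108.
MluI cuts after the first base of each site, so after positions 35, 108.
Linear molecule, 2 cuts → 3 fragments:
  1–35 → 35 bp
  36–108 → 73 bp
  109–195 → 87 bp
Sorted largest to smallest: 87, 73, 35 bp.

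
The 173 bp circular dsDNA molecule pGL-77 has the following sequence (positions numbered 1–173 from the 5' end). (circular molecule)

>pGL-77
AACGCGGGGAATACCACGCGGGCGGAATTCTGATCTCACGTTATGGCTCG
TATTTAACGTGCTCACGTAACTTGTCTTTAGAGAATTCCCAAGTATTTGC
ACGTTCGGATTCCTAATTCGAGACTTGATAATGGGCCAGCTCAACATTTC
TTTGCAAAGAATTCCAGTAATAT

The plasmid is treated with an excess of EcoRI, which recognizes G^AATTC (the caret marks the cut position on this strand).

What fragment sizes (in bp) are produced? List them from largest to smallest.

EcoRI sites (GAATTC) start at positions 25, 83, 159.
EcoRI cuts after the first base of each site, so after positions 25, 83, 159.
Circular molecule, 3 cuts → 3 fragments:
  26–83 → 58 bp
  84–159 → 76 bp
  160–173 then 1–25 → 14 + 25 = 39 bp
Sorted largest to smallest: 76, 58, 39 bp.

76, 58, 39 bp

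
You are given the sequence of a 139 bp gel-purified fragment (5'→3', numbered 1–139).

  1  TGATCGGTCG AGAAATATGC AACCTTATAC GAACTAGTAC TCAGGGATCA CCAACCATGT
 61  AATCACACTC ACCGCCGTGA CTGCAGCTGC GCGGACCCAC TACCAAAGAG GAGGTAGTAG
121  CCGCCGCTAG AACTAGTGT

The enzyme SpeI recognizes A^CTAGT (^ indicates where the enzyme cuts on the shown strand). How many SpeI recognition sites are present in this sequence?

ACTAGT occurs starting at positions 33, 132.
SpeI cuts at 2 sites.

2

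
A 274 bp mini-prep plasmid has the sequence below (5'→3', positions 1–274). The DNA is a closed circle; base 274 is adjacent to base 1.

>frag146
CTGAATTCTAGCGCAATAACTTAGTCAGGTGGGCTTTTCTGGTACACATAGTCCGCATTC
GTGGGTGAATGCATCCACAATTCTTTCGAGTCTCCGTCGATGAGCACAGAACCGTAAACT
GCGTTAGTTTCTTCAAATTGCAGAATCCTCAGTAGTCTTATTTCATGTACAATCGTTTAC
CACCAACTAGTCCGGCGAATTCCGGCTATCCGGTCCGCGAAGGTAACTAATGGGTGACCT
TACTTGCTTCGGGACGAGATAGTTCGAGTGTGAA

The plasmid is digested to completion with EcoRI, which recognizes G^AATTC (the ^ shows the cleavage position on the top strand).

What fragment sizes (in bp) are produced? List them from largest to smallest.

194, 80 bp

EcoRI sites (GAATTC) start at positions 3, 197.
EcoRI cuts after the first base of each site, so after positions 3, 197.
Circular molecule, 2 cuts → 2 fragments:
  4–197 → 194 bp
  198–274 then 1–3 → 77 + 3 = 80 bp
Sorted largest to smallest: 194, 80 bp.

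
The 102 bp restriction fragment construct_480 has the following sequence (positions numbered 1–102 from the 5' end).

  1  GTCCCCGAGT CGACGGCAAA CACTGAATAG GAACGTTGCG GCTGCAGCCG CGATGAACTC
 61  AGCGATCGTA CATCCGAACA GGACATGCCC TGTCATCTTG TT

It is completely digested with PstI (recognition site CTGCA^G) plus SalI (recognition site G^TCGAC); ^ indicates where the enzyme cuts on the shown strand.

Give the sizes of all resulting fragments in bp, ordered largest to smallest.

56, 37, 9 bp

The PstI site (CTGCAG) starts at position 42.
PstI cuts after base 5 of each site (before the last base), so after position 46.
The SalI site (GTCGAC) starts at position 9.
SalI cuts after the first base of each site, so after position 9.
Combined cut positions: 9, 46.
Linear molecule, 2 cuts → 3 fragments:
  1–9 → 9 bp
  10–46 → 37 bp
  47–102 → 56 bp
Sorted largest to smallest: 56, 37, 9 bp.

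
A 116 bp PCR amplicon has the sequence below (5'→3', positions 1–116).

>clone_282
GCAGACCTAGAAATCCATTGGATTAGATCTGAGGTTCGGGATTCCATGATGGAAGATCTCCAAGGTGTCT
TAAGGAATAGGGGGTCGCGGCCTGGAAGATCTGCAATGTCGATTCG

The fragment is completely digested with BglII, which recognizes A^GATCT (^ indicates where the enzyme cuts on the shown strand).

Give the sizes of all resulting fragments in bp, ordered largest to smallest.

43, 29, 25, 19 bp

BglII sites (AGATCT) start at positions 25, 54, 97.
BglII cuts after the first base of each site, so after positions 25, 54, 97.
Linear molecule, 3 cuts → 4 fragments:
  1–25 → 25 bp
  26–54 → 29 bp
  55–97 → 43 bp
  98–116 → 19 bp
Sorted largest to smallest: 43, 29, 25, 19 bp.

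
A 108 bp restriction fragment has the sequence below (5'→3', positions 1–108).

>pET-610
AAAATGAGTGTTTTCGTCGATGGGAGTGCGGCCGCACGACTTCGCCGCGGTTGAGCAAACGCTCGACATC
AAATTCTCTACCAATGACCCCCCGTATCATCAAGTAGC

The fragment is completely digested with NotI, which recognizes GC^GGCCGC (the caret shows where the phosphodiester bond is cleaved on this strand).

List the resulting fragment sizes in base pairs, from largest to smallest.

79, 29 bp

The NotI site (GCGGCCGC) starts at position 28.
NotI cuts after base 2 of each site, so after position 29.
Linear molecule, 1 cut → 2 fragments:
  1–29 → 29 bp
  30–108 → 79 bp
Sorted largest to smallest: 79, 29 bp.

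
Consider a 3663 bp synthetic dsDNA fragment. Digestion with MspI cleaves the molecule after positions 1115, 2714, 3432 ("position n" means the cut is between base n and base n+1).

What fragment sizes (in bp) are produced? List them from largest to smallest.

Linear molecule, 3 cuts → 4 fragments:
  1115 − 0 = 1115 bp
  2714 − 1115 = 1599 bp
  3432 − 2714 = 718 bp
  3663 − 3432 = 231 bp
Sorted largest to smallest: 1599, 1115, 718, 231 bp.

1599, 1115, 718, 231 bp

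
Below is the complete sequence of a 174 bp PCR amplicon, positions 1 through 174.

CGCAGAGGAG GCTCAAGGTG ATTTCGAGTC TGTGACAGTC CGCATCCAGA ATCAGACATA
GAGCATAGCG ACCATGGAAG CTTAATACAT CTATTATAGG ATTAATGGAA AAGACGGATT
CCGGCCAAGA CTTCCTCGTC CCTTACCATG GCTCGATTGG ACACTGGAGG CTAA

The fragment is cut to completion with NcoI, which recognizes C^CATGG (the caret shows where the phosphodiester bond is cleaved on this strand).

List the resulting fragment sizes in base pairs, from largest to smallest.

NcoI sites (CCATGG) start at positions 72, 146.
NcoI cuts after the first base of each site, so after positions 72, 146.
Linear molecule, 2 cuts → 3 fragments:
  1–72 → 72 bp
  73–146 → 74 bp
  147–174 → 28 bp
Sorted largest to smallest: 74, 72, 28 bp.

74, 72, 28 bp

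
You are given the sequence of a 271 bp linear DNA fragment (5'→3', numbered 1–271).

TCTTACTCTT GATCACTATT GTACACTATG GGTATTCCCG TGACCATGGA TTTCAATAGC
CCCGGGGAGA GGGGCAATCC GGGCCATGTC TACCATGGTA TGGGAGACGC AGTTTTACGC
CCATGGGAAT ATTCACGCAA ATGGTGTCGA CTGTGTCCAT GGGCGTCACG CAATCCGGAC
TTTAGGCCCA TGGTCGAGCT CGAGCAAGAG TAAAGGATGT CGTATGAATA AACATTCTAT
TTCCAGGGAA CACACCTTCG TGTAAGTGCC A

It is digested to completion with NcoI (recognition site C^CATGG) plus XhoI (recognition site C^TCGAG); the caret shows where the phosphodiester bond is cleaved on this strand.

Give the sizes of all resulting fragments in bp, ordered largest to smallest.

NcoI sites (CCATGG) start at positions 44, 93, 121, 157, 188.
NcoI cuts after the first base of each site, so after positions 44, 93, 121, 157, 188.
The XhoI site (CTCGAG) starts at position 199.
XhoI cuts after the first base of each site, so after position 199.
Combined cut positions: 44, 93, 121, 157, 188, 199.
Linear molecule, 6 cuts → 7 fragments:
  1–44 → 44 bp
  45–93 → 49 bp
  94–121 → 28 bp
  122–157 → 36 bp
  158–188 → 31 bp
  189–199 → 11 bp
  200–271 → 72 bp
Sorted largest to smallest: 72, 49, 44, 36, 31, 28, 11 bp.

72, 49, 44, 36, 31, 28, 11 bp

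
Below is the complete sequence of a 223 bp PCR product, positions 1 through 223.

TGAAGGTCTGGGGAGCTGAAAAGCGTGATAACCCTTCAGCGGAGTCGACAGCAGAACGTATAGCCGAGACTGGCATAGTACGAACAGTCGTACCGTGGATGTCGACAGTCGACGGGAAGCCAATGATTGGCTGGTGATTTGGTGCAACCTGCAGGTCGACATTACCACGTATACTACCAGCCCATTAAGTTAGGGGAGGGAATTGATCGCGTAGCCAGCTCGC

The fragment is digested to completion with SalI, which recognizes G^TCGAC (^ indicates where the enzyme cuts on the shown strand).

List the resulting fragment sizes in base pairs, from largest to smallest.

SalI sites (GTCGAC) start at positions 44, 101, 108, 155.
SalI cuts after the first base of each site, so after positions 44, 101, 108, 155.
Linear molecule, 4 cuts → 5 fragments:
  1–44 → 44 bp
  45–101 → 57 bp
  102–108 → 7 bp
  109–155 → 47 bp
  156–223 → 68 bp
Sorted largest to smallest: 68, 57, 47, 44, 7 bp.

68, 57, 47, 44, 7 bp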